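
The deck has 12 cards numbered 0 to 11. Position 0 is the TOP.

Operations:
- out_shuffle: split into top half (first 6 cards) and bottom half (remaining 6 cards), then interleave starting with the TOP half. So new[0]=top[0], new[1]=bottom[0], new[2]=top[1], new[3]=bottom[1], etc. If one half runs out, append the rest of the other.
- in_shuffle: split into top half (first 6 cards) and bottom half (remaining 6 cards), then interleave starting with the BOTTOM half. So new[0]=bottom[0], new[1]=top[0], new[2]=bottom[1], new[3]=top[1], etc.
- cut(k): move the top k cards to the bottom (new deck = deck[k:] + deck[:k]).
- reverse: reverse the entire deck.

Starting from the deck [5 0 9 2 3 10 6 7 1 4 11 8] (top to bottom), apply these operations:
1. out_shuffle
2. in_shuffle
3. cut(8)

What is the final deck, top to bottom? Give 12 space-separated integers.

Answer: 10 9 8 1 2 5 4 6 3 0 11 7

Derivation:
After op 1 (out_shuffle): [5 6 0 7 9 1 2 4 3 11 10 8]
After op 2 (in_shuffle): [2 5 4 6 3 0 11 7 10 9 8 1]
After op 3 (cut(8)): [10 9 8 1 2 5 4 6 3 0 11 7]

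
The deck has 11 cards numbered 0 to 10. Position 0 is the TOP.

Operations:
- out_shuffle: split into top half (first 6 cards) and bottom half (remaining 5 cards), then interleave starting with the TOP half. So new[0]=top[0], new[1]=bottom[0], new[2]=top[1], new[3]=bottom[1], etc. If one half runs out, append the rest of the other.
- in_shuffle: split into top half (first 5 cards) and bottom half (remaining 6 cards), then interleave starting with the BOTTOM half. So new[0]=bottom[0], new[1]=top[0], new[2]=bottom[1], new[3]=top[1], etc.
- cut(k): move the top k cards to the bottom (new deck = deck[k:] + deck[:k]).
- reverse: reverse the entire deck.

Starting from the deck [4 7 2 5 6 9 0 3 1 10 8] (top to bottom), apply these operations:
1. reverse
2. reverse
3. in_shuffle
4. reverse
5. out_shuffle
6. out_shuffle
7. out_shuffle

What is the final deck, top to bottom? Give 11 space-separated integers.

Answer: 8 7 5 9 3 10 4 2 6 0 1

Derivation:
After op 1 (reverse): [8 10 1 3 0 9 6 5 2 7 4]
After op 2 (reverse): [4 7 2 5 6 9 0 3 1 10 8]
After op 3 (in_shuffle): [9 4 0 7 3 2 1 5 10 6 8]
After op 4 (reverse): [8 6 10 5 1 2 3 7 0 4 9]
After op 5 (out_shuffle): [8 3 6 7 10 0 5 4 1 9 2]
After op 6 (out_shuffle): [8 5 3 4 6 1 7 9 10 2 0]
After op 7 (out_shuffle): [8 7 5 9 3 10 4 2 6 0 1]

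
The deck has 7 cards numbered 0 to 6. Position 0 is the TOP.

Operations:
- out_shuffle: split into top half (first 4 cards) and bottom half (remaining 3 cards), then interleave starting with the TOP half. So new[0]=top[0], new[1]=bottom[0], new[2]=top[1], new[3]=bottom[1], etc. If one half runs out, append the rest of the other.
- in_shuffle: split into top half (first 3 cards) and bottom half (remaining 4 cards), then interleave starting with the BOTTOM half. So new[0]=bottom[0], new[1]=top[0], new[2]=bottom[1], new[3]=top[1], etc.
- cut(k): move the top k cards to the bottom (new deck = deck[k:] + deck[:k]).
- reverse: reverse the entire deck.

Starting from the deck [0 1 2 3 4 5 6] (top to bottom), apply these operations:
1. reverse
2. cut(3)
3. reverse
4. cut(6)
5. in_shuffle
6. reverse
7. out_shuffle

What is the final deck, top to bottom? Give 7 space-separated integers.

Answer: 2 0 5 3 1 6 4

Derivation:
After op 1 (reverse): [6 5 4 3 2 1 0]
After op 2 (cut(3)): [3 2 1 0 6 5 4]
After op 3 (reverse): [4 5 6 0 1 2 3]
After op 4 (cut(6)): [3 4 5 6 0 1 2]
After op 5 (in_shuffle): [6 3 0 4 1 5 2]
After op 6 (reverse): [2 5 1 4 0 3 6]
After op 7 (out_shuffle): [2 0 5 3 1 6 4]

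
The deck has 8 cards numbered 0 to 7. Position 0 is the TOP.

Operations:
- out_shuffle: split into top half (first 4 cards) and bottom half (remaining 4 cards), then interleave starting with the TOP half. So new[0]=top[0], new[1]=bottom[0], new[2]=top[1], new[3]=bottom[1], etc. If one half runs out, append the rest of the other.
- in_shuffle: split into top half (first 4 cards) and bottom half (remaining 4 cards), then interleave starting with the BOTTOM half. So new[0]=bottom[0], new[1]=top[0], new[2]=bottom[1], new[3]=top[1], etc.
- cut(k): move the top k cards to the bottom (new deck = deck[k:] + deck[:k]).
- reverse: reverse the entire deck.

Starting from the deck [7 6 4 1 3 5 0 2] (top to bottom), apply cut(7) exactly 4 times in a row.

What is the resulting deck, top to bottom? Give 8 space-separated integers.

After op 1 (cut(7)): [2 7 6 4 1 3 5 0]
After op 2 (cut(7)): [0 2 7 6 4 1 3 5]
After op 3 (cut(7)): [5 0 2 7 6 4 1 3]
After op 4 (cut(7)): [3 5 0 2 7 6 4 1]

Answer: 3 5 0 2 7 6 4 1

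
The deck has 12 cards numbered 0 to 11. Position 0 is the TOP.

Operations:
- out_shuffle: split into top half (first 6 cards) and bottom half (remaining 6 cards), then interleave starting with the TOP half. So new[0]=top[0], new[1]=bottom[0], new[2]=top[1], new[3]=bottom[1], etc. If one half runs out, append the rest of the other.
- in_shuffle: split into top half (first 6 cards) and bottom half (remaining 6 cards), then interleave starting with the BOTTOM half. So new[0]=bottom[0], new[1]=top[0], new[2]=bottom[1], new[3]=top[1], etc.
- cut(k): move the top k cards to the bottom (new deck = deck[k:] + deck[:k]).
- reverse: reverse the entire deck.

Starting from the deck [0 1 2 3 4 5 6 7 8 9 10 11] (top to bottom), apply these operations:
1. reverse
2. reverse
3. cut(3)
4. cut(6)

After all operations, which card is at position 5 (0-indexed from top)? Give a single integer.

After op 1 (reverse): [11 10 9 8 7 6 5 4 3 2 1 0]
After op 2 (reverse): [0 1 2 3 4 5 6 7 8 9 10 11]
After op 3 (cut(3)): [3 4 5 6 7 8 9 10 11 0 1 2]
After op 4 (cut(6)): [9 10 11 0 1 2 3 4 5 6 7 8]
Position 5: card 2.

Answer: 2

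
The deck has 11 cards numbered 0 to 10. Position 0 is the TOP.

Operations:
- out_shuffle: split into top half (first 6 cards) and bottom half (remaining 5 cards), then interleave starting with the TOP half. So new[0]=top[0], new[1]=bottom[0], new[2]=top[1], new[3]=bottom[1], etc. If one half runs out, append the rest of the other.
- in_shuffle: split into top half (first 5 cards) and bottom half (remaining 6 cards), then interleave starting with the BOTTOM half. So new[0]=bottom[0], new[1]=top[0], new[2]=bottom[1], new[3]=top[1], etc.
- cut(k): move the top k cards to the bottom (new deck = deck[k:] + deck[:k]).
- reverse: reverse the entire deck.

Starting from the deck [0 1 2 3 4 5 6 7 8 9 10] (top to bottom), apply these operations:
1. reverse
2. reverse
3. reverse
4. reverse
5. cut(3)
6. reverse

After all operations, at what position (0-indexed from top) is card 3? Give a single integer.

After op 1 (reverse): [10 9 8 7 6 5 4 3 2 1 0]
After op 2 (reverse): [0 1 2 3 4 5 6 7 8 9 10]
After op 3 (reverse): [10 9 8 7 6 5 4 3 2 1 0]
After op 4 (reverse): [0 1 2 3 4 5 6 7 8 9 10]
After op 5 (cut(3)): [3 4 5 6 7 8 9 10 0 1 2]
After op 6 (reverse): [2 1 0 10 9 8 7 6 5 4 3]
Card 3 is at position 10.

Answer: 10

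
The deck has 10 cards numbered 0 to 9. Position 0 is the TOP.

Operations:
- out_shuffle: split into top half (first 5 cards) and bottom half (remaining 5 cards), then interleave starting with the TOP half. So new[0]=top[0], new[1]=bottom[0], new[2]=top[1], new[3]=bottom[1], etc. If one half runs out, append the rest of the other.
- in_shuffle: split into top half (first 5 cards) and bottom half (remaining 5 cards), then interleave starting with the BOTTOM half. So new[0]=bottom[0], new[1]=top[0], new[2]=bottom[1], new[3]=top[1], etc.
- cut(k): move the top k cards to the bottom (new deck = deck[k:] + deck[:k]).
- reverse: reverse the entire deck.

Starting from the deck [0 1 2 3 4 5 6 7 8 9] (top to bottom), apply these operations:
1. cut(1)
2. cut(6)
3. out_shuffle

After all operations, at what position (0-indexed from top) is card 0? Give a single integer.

Answer: 6

Derivation:
After op 1 (cut(1)): [1 2 3 4 5 6 7 8 9 0]
After op 2 (cut(6)): [7 8 9 0 1 2 3 4 5 6]
After op 3 (out_shuffle): [7 2 8 3 9 4 0 5 1 6]
Card 0 is at position 6.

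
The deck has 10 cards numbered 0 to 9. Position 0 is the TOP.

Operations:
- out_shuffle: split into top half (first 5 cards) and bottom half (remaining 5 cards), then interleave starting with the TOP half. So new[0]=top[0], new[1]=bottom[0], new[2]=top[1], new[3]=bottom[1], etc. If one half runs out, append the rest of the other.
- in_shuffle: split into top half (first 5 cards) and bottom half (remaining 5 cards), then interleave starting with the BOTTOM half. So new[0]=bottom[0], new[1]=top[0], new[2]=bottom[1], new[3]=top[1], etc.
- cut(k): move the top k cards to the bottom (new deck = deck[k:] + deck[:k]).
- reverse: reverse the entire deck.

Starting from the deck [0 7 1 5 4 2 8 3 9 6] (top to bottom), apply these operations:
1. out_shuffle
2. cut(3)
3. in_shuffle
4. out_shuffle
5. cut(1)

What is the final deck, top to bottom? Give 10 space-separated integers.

Answer: 3 8 2 6 5 1 7 0 9 4

Derivation:
After op 1 (out_shuffle): [0 2 7 8 1 3 5 9 4 6]
After op 2 (cut(3)): [8 1 3 5 9 4 6 0 2 7]
After op 3 (in_shuffle): [4 8 6 1 0 3 2 5 7 9]
After op 4 (out_shuffle): [4 3 8 2 6 5 1 7 0 9]
After op 5 (cut(1)): [3 8 2 6 5 1 7 0 9 4]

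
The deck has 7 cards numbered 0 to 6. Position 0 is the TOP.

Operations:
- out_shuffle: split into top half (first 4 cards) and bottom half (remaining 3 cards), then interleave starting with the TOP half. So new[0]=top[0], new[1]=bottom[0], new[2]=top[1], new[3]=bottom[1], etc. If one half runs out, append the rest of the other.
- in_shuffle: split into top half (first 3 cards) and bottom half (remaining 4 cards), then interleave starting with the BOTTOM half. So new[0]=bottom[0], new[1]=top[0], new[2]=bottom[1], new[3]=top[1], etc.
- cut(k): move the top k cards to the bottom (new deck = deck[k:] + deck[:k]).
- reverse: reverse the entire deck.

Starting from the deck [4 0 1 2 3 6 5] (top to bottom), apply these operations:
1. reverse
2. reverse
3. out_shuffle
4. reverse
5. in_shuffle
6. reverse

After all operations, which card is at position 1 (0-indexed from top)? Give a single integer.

After op 1 (reverse): [5 6 3 2 1 0 4]
After op 2 (reverse): [4 0 1 2 3 6 5]
After op 3 (out_shuffle): [4 3 0 6 1 5 2]
After op 4 (reverse): [2 5 1 6 0 3 4]
After op 5 (in_shuffle): [6 2 0 5 3 1 4]
After op 6 (reverse): [4 1 3 5 0 2 6]
Position 1: card 1.

Answer: 1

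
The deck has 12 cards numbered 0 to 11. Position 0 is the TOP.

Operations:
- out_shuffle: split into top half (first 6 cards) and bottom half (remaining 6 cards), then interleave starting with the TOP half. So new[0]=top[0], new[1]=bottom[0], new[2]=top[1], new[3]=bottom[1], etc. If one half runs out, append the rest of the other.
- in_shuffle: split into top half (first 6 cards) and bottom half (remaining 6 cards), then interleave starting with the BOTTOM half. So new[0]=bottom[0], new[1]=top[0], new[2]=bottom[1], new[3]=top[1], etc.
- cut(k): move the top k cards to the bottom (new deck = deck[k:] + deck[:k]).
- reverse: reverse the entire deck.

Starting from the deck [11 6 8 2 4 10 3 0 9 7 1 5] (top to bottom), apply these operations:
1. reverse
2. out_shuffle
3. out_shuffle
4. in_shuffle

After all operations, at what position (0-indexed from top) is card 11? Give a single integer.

Answer: 10

Derivation:
After op 1 (reverse): [5 1 7 9 0 3 10 4 2 8 6 11]
After op 2 (out_shuffle): [5 10 1 4 7 2 9 8 0 6 3 11]
After op 3 (out_shuffle): [5 9 10 8 1 0 4 6 7 3 2 11]
After op 4 (in_shuffle): [4 5 6 9 7 10 3 8 2 1 11 0]
Card 11 is at position 10.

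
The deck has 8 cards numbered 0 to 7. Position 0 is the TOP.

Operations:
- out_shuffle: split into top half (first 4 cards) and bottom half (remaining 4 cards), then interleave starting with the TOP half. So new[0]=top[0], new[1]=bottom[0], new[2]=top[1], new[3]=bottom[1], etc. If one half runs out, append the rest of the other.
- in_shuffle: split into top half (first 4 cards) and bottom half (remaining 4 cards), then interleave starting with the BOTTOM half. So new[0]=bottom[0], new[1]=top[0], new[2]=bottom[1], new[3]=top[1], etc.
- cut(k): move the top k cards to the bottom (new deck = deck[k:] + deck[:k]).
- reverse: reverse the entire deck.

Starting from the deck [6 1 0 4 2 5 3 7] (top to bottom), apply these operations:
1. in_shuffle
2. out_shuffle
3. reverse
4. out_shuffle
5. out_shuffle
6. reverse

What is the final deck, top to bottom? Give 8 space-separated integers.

Answer: 2 6 5 1 3 0 7 4

Derivation:
After op 1 (in_shuffle): [2 6 5 1 3 0 7 4]
After op 2 (out_shuffle): [2 3 6 0 5 7 1 4]
After op 3 (reverse): [4 1 7 5 0 6 3 2]
After op 4 (out_shuffle): [4 0 1 6 7 3 5 2]
After op 5 (out_shuffle): [4 7 0 3 1 5 6 2]
After op 6 (reverse): [2 6 5 1 3 0 7 4]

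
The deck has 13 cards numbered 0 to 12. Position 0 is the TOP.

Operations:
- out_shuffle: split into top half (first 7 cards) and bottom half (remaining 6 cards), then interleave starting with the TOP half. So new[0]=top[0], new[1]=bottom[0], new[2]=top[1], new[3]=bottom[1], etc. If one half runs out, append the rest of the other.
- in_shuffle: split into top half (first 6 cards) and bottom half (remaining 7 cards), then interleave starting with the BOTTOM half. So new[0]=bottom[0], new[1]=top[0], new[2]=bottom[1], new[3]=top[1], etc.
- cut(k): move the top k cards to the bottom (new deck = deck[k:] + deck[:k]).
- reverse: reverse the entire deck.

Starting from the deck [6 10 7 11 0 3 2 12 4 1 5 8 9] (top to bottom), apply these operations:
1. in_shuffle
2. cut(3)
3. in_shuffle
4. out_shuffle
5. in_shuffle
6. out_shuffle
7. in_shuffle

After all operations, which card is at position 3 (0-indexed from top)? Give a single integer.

Answer: 2

Derivation:
After op 1 (in_shuffle): [2 6 12 10 4 7 1 11 5 0 8 3 9]
After op 2 (cut(3)): [10 4 7 1 11 5 0 8 3 9 2 6 12]
After op 3 (in_shuffle): [0 10 8 4 3 7 9 1 2 11 6 5 12]
After op 4 (out_shuffle): [0 1 10 2 8 11 4 6 3 5 7 12 9]
After op 5 (in_shuffle): [4 0 6 1 3 10 5 2 7 8 12 11 9]
After op 6 (out_shuffle): [4 2 0 7 6 8 1 12 3 11 10 9 5]
After op 7 (in_shuffle): [1 4 12 2 3 0 11 7 10 6 9 8 5]
Position 3: card 2.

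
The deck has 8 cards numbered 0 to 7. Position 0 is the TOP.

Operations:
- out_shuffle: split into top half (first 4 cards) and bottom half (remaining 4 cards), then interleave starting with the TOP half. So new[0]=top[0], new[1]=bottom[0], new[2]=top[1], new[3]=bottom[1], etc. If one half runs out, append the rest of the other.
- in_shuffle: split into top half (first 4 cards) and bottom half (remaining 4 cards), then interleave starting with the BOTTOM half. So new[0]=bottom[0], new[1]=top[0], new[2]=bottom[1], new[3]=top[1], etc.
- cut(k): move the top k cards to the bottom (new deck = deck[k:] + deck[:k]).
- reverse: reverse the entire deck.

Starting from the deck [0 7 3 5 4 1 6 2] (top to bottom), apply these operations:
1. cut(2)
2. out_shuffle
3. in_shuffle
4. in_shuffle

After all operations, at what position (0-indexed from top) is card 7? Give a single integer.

Answer: 4

Derivation:
After op 1 (cut(2)): [3 5 4 1 6 2 0 7]
After op 2 (out_shuffle): [3 6 5 2 4 0 1 7]
After op 3 (in_shuffle): [4 3 0 6 1 5 7 2]
After op 4 (in_shuffle): [1 4 5 3 7 0 2 6]
Card 7 is at position 4.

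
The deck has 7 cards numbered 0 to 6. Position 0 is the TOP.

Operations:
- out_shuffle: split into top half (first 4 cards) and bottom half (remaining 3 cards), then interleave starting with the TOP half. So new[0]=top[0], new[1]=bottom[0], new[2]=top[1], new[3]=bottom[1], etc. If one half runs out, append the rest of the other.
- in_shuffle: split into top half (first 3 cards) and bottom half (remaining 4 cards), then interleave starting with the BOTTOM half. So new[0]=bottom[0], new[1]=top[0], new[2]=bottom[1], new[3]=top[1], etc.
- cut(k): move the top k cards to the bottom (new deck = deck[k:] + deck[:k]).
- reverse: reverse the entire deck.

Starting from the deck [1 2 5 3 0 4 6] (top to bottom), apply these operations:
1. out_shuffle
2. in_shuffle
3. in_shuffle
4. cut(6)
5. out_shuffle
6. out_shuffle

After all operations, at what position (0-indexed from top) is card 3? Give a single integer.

Answer: 0

Derivation:
After op 1 (out_shuffle): [1 0 2 4 5 6 3]
After op 2 (in_shuffle): [4 1 5 0 6 2 3]
After op 3 (in_shuffle): [0 4 6 1 2 5 3]
After op 4 (cut(6)): [3 0 4 6 1 2 5]
After op 5 (out_shuffle): [3 1 0 2 4 5 6]
After op 6 (out_shuffle): [3 4 1 5 0 6 2]
Card 3 is at position 0.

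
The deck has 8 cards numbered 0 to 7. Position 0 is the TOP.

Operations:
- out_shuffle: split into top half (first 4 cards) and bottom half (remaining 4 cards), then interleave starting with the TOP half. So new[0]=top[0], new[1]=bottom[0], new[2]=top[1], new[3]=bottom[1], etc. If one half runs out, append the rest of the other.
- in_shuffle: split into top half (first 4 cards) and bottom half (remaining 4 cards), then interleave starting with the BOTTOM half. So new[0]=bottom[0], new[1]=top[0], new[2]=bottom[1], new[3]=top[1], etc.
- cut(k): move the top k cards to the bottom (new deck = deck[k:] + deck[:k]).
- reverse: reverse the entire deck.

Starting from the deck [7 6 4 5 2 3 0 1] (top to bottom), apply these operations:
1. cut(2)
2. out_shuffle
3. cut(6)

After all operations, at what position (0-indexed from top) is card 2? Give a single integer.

After op 1 (cut(2)): [4 5 2 3 0 1 7 6]
After op 2 (out_shuffle): [4 0 5 1 2 7 3 6]
After op 3 (cut(6)): [3 6 4 0 5 1 2 7]
Card 2 is at position 6.

Answer: 6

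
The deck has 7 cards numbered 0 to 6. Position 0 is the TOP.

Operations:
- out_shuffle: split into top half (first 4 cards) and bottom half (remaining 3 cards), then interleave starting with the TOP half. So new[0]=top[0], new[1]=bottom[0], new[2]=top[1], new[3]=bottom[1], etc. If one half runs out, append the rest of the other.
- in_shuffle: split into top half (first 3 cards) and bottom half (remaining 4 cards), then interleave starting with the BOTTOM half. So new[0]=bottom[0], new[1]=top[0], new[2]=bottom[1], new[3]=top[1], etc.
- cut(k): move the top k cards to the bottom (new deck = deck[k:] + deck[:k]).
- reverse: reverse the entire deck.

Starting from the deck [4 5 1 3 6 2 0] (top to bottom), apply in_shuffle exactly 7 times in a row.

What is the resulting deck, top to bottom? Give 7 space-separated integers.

Answer: 3 4 6 5 2 1 0

Derivation:
After op 1 (in_shuffle): [3 4 6 5 2 1 0]
After op 2 (in_shuffle): [5 3 2 4 1 6 0]
After op 3 (in_shuffle): [4 5 1 3 6 2 0]
After op 4 (in_shuffle): [3 4 6 5 2 1 0]
After op 5 (in_shuffle): [5 3 2 4 1 6 0]
After op 6 (in_shuffle): [4 5 1 3 6 2 0]
After op 7 (in_shuffle): [3 4 6 5 2 1 0]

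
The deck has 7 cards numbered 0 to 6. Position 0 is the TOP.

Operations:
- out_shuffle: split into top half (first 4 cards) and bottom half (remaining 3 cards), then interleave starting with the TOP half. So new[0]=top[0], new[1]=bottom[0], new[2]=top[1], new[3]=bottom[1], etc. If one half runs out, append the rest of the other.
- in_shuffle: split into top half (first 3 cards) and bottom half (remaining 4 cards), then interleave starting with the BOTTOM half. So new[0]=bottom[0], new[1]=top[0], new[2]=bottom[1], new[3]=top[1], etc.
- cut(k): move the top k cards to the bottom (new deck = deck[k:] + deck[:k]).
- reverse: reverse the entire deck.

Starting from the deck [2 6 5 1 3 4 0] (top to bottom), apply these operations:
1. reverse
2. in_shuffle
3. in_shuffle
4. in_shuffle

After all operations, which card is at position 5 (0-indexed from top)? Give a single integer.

Answer: 6

Derivation:
After op 1 (reverse): [0 4 3 1 5 6 2]
After op 2 (in_shuffle): [1 0 5 4 6 3 2]
After op 3 (in_shuffle): [4 1 6 0 3 5 2]
After op 4 (in_shuffle): [0 4 3 1 5 6 2]
Position 5: card 6.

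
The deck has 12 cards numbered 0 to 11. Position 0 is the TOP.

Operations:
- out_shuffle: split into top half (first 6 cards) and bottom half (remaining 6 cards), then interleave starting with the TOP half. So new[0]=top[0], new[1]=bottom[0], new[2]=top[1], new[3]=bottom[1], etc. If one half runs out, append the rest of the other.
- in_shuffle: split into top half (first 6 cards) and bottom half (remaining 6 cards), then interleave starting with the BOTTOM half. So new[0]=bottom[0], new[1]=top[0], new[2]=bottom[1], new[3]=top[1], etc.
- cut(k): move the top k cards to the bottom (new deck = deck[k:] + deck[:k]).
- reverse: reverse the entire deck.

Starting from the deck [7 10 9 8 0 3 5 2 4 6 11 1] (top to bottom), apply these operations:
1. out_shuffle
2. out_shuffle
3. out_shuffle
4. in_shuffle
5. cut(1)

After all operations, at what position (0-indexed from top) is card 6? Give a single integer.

Answer: 11

Derivation:
After op 1 (out_shuffle): [7 5 10 2 9 4 8 6 0 11 3 1]
After op 2 (out_shuffle): [7 8 5 6 10 0 2 11 9 3 4 1]
After op 3 (out_shuffle): [7 2 8 11 5 9 6 3 10 4 0 1]
After op 4 (in_shuffle): [6 7 3 2 10 8 4 11 0 5 1 9]
After op 5 (cut(1)): [7 3 2 10 8 4 11 0 5 1 9 6]
Card 6 is at position 11.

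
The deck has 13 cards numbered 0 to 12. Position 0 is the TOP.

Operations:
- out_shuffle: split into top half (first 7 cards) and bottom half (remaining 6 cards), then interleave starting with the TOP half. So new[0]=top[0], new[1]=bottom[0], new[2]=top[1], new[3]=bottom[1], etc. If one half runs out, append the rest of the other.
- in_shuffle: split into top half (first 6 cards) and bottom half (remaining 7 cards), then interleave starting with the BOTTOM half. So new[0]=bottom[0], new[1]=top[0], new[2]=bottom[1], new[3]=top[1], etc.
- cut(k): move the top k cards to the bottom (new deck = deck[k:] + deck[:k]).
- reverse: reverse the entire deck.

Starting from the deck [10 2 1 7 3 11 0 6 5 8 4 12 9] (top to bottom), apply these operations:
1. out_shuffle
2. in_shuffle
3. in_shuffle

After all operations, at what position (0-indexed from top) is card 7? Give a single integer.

After op 1 (out_shuffle): [10 6 2 5 1 8 7 4 3 12 11 9 0]
After op 2 (in_shuffle): [7 10 4 6 3 2 12 5 11 1 9 8 0]
After op 3 (in_shuffle): [12 7 5 10 11 4 1 6 9 3 8 2 0]
Card 7 is at position 1.

Answer: 1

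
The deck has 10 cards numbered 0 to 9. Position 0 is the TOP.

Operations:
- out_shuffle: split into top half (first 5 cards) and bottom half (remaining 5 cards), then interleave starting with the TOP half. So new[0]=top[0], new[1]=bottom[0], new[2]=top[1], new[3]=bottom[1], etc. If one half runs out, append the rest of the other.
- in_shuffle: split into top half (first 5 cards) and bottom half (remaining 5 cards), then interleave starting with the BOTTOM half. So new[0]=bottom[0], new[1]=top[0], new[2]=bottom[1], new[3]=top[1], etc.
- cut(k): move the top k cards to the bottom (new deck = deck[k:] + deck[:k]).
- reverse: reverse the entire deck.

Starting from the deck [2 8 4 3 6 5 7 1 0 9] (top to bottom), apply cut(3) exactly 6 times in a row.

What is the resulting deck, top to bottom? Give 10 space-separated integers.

Answer: 0 9 2 8 4 3 6 5 7 1

Derivation:
After op 1 (cut(3)): [3 6 5 7 1 0 9 2 8 4]
After op 2 (cut(3)): [7 1 0 9 2 8 4 3 6 5]
After op 3 (cut(3)): [9 2 8 4 3 6 5 7 1 0]
After op 4 (cut(3)): [4 3 6 5 7 1 0 9 2 8]
After op 5 (cut(3)): [5 7 1 0 9 2 8 4 3 6]
After op 6 (cut(3)): [0 9 2 8 4 3 6 5 7 1]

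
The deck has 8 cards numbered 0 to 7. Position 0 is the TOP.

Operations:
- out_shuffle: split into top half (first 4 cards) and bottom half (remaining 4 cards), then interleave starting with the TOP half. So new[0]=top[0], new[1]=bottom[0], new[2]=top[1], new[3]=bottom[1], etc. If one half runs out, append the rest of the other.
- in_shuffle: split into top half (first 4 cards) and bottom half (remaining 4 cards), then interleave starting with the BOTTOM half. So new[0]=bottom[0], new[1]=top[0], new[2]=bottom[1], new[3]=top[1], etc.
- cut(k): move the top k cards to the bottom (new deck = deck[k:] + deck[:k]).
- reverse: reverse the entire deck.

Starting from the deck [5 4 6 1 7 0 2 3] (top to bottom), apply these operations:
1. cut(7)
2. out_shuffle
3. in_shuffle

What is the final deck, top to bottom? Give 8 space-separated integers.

Answer: 4 3 0 1 6 5 2 7

Derivation:
After op 1 (cut(7)): [3 5 4 6 1 7 0 2]
After op 2 (out_shuffle): [3 1 5 7 4 0 6 2]
After op 3 (in_shuffle): [4 3 0 1 6 5 2 7]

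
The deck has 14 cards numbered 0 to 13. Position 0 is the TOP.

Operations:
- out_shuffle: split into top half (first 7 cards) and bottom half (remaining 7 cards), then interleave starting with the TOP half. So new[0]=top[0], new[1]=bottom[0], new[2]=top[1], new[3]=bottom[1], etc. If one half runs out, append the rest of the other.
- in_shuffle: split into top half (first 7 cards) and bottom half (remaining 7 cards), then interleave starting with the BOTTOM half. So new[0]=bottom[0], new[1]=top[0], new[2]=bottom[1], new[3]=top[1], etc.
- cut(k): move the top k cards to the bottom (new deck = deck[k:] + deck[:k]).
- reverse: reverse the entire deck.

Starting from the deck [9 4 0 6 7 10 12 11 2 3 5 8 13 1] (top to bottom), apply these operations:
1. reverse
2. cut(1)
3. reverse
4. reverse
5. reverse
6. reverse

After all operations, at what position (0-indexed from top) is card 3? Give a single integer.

After op 1 (reverse): [1 13 8 5 3 2 11 12 10 7 6 0 4 9]
After op 2 (cut(1)): [13 8 5 3 2 11 12 10 7 6 0 4 9 1]
After op 3 (reverse): [1 9 4 0 6 7 10 12 11 2 3 5 8 13]
After op 4 (reverse): [13 8 5 3 2 11 12 10 7 6 0 4 9 1]
After op 5 (reverse): [1 9 4 0 6 7 10 12 11 2 3 5 8 13]
After op 6 (reverse): [13 8 5 3 2 11 12 10 7 6 0 4 9 1]
Card 3 is at position 3.

Answer: 3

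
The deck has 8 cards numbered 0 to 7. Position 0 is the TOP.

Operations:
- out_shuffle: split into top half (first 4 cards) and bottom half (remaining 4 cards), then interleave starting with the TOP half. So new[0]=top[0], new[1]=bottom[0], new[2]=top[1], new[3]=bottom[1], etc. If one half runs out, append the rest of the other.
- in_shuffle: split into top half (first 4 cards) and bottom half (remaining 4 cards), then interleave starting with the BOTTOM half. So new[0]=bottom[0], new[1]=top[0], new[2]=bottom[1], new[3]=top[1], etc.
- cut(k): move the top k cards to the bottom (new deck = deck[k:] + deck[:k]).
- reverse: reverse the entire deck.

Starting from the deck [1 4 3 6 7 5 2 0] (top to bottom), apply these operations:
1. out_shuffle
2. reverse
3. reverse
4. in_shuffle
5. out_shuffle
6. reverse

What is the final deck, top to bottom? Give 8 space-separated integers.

After op 1 (out_shuffle): [1 7 4 5 3 2 6 0]
After op 2 (reverse): [0 6 2 3 5 4 7 1]
After op 3 (reverse): [1 7 4 5 3 2 6 0]
After op 4 (in_shuffle): [3 1 2 7 6 4 0 5]
After op 5 (out_shuffle): [3 6 1 4 2 0 7 5]
After op 6 (reverse): [5 7 0 2 4 1 6 3]

Answer: 5 7 0 2 4 1 6 3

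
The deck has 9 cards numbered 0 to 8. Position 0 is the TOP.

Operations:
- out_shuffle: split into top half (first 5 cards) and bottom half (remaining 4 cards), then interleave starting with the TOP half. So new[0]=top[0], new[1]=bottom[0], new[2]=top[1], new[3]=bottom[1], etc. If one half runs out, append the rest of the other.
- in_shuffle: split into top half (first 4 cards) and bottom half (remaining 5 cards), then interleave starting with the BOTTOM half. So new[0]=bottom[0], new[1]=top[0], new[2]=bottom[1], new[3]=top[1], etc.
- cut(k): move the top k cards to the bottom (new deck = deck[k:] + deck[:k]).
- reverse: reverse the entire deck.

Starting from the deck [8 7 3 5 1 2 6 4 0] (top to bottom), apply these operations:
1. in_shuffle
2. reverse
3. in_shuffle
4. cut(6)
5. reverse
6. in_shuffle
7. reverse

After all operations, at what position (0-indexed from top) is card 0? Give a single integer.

Answer: 8

Derivation:
After op 1 (in_shuffle): [1 8 2 7 6 3 4 5 0]
After op 2 (reverse): [0 5 4 3 6 7 2 8 1]
After op 3 (in_shuffle): [6 0 7 5 2 4 8 3 1]
After op 4 (cut(6)): [8 3 1 6 0 7 5 2 4]
After op 5 (reverse): [4 2 5 7 0 6 1 3 8]
After op 6 (in_shuffle): [0 4 6 2 1 5 3 7 8]
After op 7 (reverse): [8 7 3 5 1 2 6 4 0]
Card 0 is at position 8.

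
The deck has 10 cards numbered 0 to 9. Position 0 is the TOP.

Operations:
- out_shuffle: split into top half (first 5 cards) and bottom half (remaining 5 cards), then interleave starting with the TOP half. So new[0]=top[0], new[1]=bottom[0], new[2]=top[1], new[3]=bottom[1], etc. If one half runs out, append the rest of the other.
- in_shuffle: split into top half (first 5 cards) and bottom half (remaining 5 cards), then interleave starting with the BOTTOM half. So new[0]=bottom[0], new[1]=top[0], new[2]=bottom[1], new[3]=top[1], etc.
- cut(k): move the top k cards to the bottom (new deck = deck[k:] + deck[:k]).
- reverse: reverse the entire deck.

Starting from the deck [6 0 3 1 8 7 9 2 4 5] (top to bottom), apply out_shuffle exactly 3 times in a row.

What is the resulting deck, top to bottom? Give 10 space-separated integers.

Answer: 6 4 2 9 7 8 1 3 0 5

Derivation:
After op 1 (out_shuffle): [6 7 0 9 3 2 1 4 8 5]
After op 2 (out_shuffle): [6 2 7 1 0 4 9 8 3 5]
After op 3 (out_shuffle): [6 4 2 9 7 8 1 3 0 5]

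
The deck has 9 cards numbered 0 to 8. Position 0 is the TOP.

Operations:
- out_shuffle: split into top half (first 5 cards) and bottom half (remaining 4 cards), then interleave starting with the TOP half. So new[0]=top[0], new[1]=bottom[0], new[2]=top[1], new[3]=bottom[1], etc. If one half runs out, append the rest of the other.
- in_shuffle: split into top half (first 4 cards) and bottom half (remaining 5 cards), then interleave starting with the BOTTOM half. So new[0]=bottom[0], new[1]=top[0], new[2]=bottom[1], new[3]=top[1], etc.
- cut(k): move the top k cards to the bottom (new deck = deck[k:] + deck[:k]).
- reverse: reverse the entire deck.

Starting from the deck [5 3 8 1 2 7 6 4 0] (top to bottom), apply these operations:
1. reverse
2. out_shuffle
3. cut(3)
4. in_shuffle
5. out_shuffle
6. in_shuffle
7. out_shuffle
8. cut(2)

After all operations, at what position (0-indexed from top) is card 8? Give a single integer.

Answer: 8

Derivation:
After op 1 (reverse): [0 4 6 7 2 1 8 3 5]
After op 2 (out_shuffle): [0 1 4 8 6 3 7 5 2]
After op 3 (cut(3)): [8 6 3 7 5 2 0 1 4]
After op 4 (in_shuffle): [5 8 2 6 0 3 1 7 4]
After op 5 (out_shuffle): [5 3 8 1 2 7 6 4 0]
After op 6 (in_shuffle): [2 5 7 3 6 8 4 1 0]
After op 7 (out_shuffle): [2 8 5 4 7 1 3 0 6]
After op 8 (cut(2)): [5 4 7 1 3 0 6 2 8]
Card 8 is at position 8.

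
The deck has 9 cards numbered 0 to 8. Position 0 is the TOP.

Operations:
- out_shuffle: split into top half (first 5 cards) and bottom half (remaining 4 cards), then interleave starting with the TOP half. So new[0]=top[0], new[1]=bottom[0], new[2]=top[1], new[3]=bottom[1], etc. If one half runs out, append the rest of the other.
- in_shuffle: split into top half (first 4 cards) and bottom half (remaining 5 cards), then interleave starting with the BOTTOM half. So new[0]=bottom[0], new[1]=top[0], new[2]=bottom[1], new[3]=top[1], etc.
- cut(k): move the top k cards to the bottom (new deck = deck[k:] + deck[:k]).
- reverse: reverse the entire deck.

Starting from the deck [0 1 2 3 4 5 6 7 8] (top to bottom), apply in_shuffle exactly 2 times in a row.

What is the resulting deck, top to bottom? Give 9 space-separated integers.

After op 1 (in_shuffle): [4 0 5 1 6 2 7 3 8]
After op 2 (in_shuffle): [6 4 2 0 7 5 3 1 8]

Answer: 6 4 2 0 7 5 3 1 8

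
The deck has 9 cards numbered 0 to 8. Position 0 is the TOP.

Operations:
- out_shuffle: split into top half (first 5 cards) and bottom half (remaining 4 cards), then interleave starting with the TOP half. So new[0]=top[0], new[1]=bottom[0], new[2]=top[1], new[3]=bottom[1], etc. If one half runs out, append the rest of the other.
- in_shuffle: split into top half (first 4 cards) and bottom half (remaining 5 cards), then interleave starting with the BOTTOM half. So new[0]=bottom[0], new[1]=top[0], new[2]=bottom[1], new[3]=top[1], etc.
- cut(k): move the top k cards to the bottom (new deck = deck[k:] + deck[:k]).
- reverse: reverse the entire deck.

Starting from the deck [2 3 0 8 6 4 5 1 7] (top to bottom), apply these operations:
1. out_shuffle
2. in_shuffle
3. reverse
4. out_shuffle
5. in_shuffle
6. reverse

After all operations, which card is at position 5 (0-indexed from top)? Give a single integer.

After op 1 (out_shuffle): [2 4 3 5 0 1 8 7 6]
After op 2 (in_shuffle): [0 2 1 4 8 3 7 5 6]
After op 3 (reverse): [6 5 7 3 8 4 1 2 0]
After op 4 (out_shuffle): [6 4 5 1 7 2 3 0 8]
After op 5 (in_shuffle): [7 6 2 4 3 5 0 1 8]
After op 6 (reverse): [8 1 0 5 3 4 2 6 7]
Position 5: card 4.

Answer: 4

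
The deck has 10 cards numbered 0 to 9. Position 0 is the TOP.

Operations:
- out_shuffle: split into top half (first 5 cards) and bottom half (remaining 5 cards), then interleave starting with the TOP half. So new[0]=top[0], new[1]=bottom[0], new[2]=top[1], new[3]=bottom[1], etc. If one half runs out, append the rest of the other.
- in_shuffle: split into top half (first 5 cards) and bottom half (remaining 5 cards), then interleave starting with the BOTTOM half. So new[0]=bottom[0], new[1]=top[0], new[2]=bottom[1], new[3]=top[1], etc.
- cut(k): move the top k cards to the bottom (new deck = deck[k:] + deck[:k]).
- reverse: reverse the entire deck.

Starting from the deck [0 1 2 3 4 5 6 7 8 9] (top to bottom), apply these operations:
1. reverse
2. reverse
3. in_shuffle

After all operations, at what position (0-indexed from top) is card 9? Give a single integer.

After op 1 (reverse): [9 8 7 6 5 4 3 2 1 0]
After op 2 (reverse): [0 1 2 3 4 5 6 7 8 9]
After op 3 (in_shuffle): [5 0 6 1 7 2 8 3 9 4]
Card 9 is at position 8.

Answer: 8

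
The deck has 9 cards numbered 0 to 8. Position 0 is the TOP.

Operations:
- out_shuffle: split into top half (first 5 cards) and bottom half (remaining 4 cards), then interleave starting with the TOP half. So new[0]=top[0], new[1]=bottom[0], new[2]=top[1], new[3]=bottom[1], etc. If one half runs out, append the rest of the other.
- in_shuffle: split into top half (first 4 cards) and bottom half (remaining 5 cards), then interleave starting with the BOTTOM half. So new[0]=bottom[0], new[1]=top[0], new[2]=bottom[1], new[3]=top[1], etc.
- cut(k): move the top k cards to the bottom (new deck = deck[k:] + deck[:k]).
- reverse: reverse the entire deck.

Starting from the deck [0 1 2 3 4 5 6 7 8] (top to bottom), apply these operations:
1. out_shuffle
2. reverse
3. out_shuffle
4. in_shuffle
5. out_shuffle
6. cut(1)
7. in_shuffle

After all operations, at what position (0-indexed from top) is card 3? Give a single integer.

After op 1 (out_shuffle): [0 5 1 6 2 7 3 8 4]
After op 2 (reverse): [4 8 3 7 2 6 1 5 0]
After op 3 (out_shuffle): [4 6 8 1 3 5 7 0 2]
After op 4 (in_shuffle): [3 4 5 6 7 8 0 1 2]
After op 5 (out_shuffle): [3 8 4 0 5 1 6 2 7]
After op 6 (cut(1)): [8 4 0 5 1 6 2 7 3]
After op 7 (in_shuffle): [1 8 6 4 2 0 7 5 3]
Card 3 is at position 8.

Answer: 8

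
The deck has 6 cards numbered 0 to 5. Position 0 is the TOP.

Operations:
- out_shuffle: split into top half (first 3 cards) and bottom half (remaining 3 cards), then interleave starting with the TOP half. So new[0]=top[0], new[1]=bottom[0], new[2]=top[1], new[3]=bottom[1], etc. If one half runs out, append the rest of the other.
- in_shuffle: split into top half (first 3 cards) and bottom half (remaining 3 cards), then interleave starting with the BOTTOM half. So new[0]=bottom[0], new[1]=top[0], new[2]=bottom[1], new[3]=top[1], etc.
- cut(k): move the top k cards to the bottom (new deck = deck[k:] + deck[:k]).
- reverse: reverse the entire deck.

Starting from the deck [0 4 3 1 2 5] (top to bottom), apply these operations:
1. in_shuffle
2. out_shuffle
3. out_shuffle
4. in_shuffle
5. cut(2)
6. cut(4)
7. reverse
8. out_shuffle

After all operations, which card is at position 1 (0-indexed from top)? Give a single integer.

Answer: 0

Derivation:
After op 1 (in_shuffle): [1 0 2 4 5 3]
After op 2 (out_shuffle): [1 4 0 5 2 3]
After op 3 (out_shuffle): [1 5 4 2 0 3]
After op 4 (in_shuffle): [2 1 0 5 3 4]
After op 5 (cut(2)): [0 5 3 4 2 1]
After op 6 (cut(4)): [2 1 0 5 3 4]
After op 7 (reverse): [4 3 5 0 1 2]
After op 8 (out_shuffle): [4 0 3 1 5 2]
Position 1: card 0.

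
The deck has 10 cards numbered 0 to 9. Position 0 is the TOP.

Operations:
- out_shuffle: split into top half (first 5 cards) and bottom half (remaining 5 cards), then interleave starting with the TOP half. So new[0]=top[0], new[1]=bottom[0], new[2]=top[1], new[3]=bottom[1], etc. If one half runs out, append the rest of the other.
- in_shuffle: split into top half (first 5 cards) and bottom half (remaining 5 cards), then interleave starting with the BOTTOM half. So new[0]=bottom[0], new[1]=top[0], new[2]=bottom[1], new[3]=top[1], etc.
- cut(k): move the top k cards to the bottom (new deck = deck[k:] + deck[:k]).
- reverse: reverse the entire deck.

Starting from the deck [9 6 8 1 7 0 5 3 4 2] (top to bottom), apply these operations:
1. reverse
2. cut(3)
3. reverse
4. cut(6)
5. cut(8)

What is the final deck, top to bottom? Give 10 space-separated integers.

After op 1 (reverse): [2 4 3 5 0 7 1 8 6 9]
After op 2 (cut(3)): [5 0 7 1 8 6 9 2 4 3]
After op 3 (reverse): [3 4 2 9 6 8 1 7 0 5]
After op 4 (cut(6)): [1 7 0 5 3 4 2 9 6 8]
After op 5 (cut(8)): [6 8 1 7 0 5 3 4 2 9]

Answer: 6 8 1 7 0 5 3 4 2 9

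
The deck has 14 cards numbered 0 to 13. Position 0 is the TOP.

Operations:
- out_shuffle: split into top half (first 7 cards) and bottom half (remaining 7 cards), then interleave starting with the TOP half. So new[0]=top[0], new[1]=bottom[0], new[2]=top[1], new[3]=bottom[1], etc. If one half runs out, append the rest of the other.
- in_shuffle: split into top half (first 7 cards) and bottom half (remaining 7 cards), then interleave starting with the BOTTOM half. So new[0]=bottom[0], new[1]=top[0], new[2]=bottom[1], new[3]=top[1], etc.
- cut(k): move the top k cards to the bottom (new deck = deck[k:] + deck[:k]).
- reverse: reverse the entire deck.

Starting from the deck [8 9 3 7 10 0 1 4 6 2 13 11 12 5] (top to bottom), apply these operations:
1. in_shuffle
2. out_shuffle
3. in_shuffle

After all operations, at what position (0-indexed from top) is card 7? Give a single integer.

Answer: 3

Derivation:
After op 1 (in_shuffle): [4 8 6 9 2 3 13 7 11 10 12 0 5 1]
After op 2 (out_shuffle): [4 7 8 11 6 10 9 12 2 0 3 5 13 1]
After op 3 (in_shuffle): [12 4 2 7 0 8 3 11 5 6 13 10 1 9]
Card 7 is at position 3.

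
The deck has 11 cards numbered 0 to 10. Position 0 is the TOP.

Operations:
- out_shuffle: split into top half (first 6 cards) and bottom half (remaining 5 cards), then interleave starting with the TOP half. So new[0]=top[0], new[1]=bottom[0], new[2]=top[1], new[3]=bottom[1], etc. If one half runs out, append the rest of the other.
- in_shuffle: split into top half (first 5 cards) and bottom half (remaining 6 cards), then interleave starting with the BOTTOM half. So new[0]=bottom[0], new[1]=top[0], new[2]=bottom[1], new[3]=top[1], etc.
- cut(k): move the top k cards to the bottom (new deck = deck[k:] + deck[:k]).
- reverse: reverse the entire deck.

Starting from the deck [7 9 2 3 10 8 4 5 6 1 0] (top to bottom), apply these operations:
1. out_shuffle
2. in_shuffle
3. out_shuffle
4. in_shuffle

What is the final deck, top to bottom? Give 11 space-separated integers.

Answer: 0 6 4 10 2 7 1 5 8 3 9

Derivation:
After op 1 (out_shuffle): [7 4 9 5 2 6 3 1 10 0 8]
After op 2 (in_shuffle): [6 7 3 4 1 9 10 5 0 2 8]
After op 3 (out_shuffle): [6 10 7 5 3 0 4 2 1 8 9]
After op 4 (in_shuffle): [0 6 4 10 2 7 1 5 8 3 9]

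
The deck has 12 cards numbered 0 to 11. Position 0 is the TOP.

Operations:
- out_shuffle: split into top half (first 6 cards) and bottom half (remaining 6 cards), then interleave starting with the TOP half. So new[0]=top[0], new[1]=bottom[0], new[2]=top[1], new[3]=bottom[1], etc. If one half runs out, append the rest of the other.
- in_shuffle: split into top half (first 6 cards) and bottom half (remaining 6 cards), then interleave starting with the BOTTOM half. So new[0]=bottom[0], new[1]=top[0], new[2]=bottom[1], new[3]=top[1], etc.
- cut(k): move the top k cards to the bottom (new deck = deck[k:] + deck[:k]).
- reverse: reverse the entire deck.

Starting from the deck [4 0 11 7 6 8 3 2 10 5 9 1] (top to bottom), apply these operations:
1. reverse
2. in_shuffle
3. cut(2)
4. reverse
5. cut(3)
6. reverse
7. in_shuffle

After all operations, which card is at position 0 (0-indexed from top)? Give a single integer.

After op 1 (reverse): [1 9 5 10 2 3 8 6 7 11 0 4]
After op 2 (in_shuffle): [8 1 6 9 7 5 11 10 0 2 4 3]
After op 3 (cut(2)): [6 9 7 5 11 10 0 2 4 3 8 1]
After op 4 (reverse): [1 8 3 4 2 0 10 11 5 7 9 6]
After op 5 (cut(3)): [4 2 0 10 11 5 7 9 6 1 8 3]
After op 6 (reverse): [3 8 1 6 9 7 5 11 10 0 2 4]
After op 7 (in_shuffle): [5 3 11 8 10 1 0 6 2 9 4 7]
Position 0: card 5.

Answer: 5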